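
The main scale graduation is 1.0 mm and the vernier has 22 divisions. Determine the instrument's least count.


LC = MSD / n_div
= 1.0 / 22
= 0.0455

0.0455


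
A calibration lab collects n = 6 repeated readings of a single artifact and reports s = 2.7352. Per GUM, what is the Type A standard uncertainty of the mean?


u_A = s / sqrt(n)
u_A = 2.7352 / sqrt(6)
u_A = 2.7352 / 2.4494897
u_A = 1.1166

1.1166


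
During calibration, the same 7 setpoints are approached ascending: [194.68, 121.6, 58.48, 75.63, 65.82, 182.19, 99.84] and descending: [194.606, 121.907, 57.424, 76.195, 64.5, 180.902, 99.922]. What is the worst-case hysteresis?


|194.68 - 194.606| = 0.0740
|121.6 - 121.907| = 0.3070
|58.48 - 57.424| = 1.0560
|75.63 - 76.195| = 0.5650
|65.82 - 64.5| = 1.3200
|182.19 - 180.902| = 1.2880
|99.84 - 99.922| = 0.0820
hysteresis = max(diffs) = 1.3200

1.3200


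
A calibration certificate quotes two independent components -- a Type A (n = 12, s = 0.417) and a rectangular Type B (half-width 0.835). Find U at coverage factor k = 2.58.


u_A = s / sqrt(n) = 0.417 / sqrt(12) = 0.12037753
u_B = half_width / sqrt(3) = 0.835 / sqrt(3) = 0.48208747
uc = sqrt(u_A^2 + u_B^2) = sqrt(0.12037753^2 + 0.48208747^2) = 0.4968894
U = k * uc = 2.58 * 0.4968894
U = 1.2820

1.2820


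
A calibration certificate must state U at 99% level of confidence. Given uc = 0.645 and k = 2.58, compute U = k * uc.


U = k * uc
U = 2.58 * 0.645
U = 1.6641

1.6641


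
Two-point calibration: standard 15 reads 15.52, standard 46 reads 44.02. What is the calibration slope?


slope = (y2 - y1) / (x2 - x1)
= (44.02 - 15.52) / (46 - 15)
= 28.5000 / 31
= 0.9194

0.9194


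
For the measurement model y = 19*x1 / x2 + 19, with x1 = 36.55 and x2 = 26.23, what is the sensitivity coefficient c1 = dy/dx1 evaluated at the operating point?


y = 19*x1 / x2 + 19
dy/dx1 = 19/x2
Evaluate at x2 = 26.23: c1 = 19 / 26.23
c1 = 0.7244

0.7244


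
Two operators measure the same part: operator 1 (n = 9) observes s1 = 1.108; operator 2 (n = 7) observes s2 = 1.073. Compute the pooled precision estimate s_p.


s_p = sqrt(((n1-1)*s1^2 + (n2-1)*s2^2) / (n1+n2-2))
numerator = (9-1)*1.108^2 + (7-1)*1.073^2 = 9.821312 + 6.907974 = 16.729286
denominator = 9 + 7 - 2 = 14
s_p^2 = 16.729286 / 14 = 1.194949
s_p = sqrt(1.194949) = 1.0931

1.0931


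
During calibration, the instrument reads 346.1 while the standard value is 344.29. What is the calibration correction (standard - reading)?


Correction = standard - reading
= 344.29 - 346.1
= -1.8100

-1.8100


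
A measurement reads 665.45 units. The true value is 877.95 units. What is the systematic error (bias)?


Systematic error = measured - true
= 665.45 - 877.95
= -212.5000

-212.5000


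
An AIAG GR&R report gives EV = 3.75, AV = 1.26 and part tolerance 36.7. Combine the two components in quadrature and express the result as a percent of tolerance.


GRR = sqrt(EV^2 + AV^2) = sqrt(3.75^2 + 1.26^2) = 3.9560207
%GRR = GRR / tol * 100 = 3.9560207 / 36.7 * 100
%GRR = 10.7793

10.7793


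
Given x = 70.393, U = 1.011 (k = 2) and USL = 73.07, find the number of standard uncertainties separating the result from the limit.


u = U / k = 1.011 / 2 = 0.5055
margin = |USL - x| = |73.07 - 70.393| = 2.677
z = margin / u = 2.677 / 0.5055
z = 5.2957

5.2957


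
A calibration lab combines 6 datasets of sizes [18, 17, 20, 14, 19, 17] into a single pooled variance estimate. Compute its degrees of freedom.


nu = sum_i (n_i - 1)
nu = ((18 - 1) + (17 - 1) + (20 - 1) + (14 - 1) + (19 - 1) + (17 - 1))
nu = 17 + 16 + 19 + 13 + 18 + 16
nu = 99

99


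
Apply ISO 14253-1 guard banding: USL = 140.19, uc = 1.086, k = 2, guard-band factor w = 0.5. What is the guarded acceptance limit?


U = k * uc = 2 * 1.086 = 2.172
guard band g = w * U = 0.5 * 2.172 = 1.086
AL = USL - g = 140.19 - 1.086
AL = 139.1040

139.1040


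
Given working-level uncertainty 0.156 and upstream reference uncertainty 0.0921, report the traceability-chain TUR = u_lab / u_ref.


TUR = u_lab / u_ref
= 0.156 / 0.0921
= 1.6938

1.6938


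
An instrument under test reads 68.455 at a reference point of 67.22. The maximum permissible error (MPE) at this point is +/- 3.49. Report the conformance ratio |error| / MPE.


e = indication - reference = 68.455 - 67.22 = 1.2350
|e| = 1.2350
ratio = |e| / MPE = 1.2350 / 3.49
ratio = 0.3539

0.3539


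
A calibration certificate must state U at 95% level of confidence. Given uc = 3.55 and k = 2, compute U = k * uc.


U = k * uc
U = 2 * 3.55
U = 7.1000

7.1000


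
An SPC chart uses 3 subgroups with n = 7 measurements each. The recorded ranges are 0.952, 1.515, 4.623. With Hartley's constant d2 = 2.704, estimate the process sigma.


R_bar = (0.952 + 1.515 + 4.623) / 3
R_bar = 7.09 / 3 = 2.3633333
sigma_hat = R_bar / d2 = 2.3633333 / 2.704 = 0.8740

0.8740


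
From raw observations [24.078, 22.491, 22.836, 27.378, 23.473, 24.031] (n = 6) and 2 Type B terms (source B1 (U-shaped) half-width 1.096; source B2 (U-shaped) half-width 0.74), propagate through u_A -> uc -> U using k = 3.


mean = (24.078 + 22.491 + 22.836 + 27.378 + 23.473 + 24.031) / 6 = 24.04783333
s = sqrt(sum((x - mean)^2)/(n-1)) = 1.7500804
u_A = s / sqrt(n) = 1.7500804 / sqrt(6) = 0.71446733
u_B1 = 1.096 / sqrt(2) = 0.77498903
u_B2 = 0.74 / sqrt(2) = 0.52325902
uc = sqrt(0.71446733^2 + 0.77498903^2 + 0.52325902^2) = 1.1768057
U = k * uc = 3 * 1.1768057
U = 3.5304

3.5304


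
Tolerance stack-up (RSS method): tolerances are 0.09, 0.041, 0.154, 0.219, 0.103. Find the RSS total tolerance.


RSS = sqrt(0.09^2 + 0.041^2 + 0.154^2 + 0.219^2 + 0.103^2)
= sqrt(0.092067)
= 0.3034

0.3034


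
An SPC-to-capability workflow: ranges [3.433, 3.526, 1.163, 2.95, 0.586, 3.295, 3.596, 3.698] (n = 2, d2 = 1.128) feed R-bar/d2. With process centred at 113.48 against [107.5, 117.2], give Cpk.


R_bar = (3.433 + 3.526 + 1.163 + 2.95 + 0.586 + 3.295 + 3.596 + 3.698) / 8 = 2.780875
sigma = R_bar / d2 = 2.780875 / 1.128 = 2.4653147
Cp = (USL - LSL)/(6*sigma) = (117.2 - 107.5)/(6*2.4653147) = 0.6558
Cpu = (117.2 - 113.48)/(3*2.4653147) = 0.5030
Cpl = (113.48 - 107.5)/(3*2.4653147) = 0.8086
Cpk = min(Cpu, Cpl) = 0.5030

0.5030


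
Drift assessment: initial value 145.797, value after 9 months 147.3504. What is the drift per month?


rate = (v2 - v1) / months
= (147.3504 - 145.797) / 9
= 1.5534 / 9
= 0.1726

0.1726


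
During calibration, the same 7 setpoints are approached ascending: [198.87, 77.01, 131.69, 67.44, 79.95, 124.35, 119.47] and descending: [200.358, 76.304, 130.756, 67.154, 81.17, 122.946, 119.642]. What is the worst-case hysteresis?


|198.87 - 200.358| = 1.4880
|77.01 - 76.304| = 0.7060
|131.69 - 130.756| = 0.9340
|67.44 - 67.154| = 0.2860
|79.95 - 81.17| = 1.2200
|124.35 - 122.946| = 1.4040
|119.47 - 119.642| = 0.1720
hysteresis = max(diffs) = 1.4880

1.4880


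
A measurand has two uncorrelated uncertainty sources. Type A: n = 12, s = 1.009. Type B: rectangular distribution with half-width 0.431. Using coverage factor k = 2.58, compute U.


u_A = s / sqrt(n) = 1.009 / sqrt(12) = 0.29127321
u_B = half_width / sqrt(3) = 0.431 / sqrt(3) = 0.24883797
uc = sqrt(u_A^2 + u_B^2) = sqrt(0.29127321^2 + 0.24883797^2) = 0.38309322
U = k * uc = 2.58 * 0.38309322
U = 0.9884

0.9884


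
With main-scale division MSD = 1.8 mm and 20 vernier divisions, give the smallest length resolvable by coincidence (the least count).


LC = MSD / n_div
= 1.8 / 20
= 0.0900

0.0900


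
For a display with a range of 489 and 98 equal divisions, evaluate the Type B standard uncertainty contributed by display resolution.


resolution = range / divisions
resolution = 489 / 98 = 4.9897959
u_res = resolution / (2*sqrt(3))
u_res = 4.9897959 / 3.4641016
u_res = 1.4404

1.4404


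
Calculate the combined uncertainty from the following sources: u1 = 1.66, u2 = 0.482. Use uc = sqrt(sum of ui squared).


uc = sqrt(1.66^2 + 0.482^2)
uc = sqrt(2.987924)
uc = 1.7286

1.7286


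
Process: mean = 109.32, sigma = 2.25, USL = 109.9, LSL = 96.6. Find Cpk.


Cpu = (USL - mean) / (3*sigma) = (109.9 - 109.32) / (3*2.25) = 0.0859
Cpl = (mean - LSL) / (3*sigma) = (109.32 - 96.6) / (3*2.25) = 1.8844
Cpk = min(Cpu, Cpl) = 0.0859

0.0859


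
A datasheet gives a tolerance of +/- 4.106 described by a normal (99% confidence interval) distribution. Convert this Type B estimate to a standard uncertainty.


u_B = half_width / 2.576
u_B = 4.106 / 2.576
u_B = 1.5939

1.5939


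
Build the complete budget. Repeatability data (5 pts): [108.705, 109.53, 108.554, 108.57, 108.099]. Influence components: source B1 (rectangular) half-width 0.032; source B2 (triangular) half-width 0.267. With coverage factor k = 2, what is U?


mean = (108.705 + 109.53 + 108.554 + 108.57 + 108.099) / 5 = 108.6916
s = sqrt(sum((x - mean)^2)/(n-1)) = 0.5215336
u_A = s / sqrt(n) = 0.5215336 / sqrt(5) = 0.23323692
u_B1 = 0.032 / sqrt(3) = 0.018475209
u_B2 = 0.267 / sqrt(6) = 0.10900229
uc = sqrt(0.23323692^2 + 0.018475209^2 + 0.10900229^2) = 0.25811295
U = k * uc = 2 * 0.25811295
U = 0.5162

0.5162


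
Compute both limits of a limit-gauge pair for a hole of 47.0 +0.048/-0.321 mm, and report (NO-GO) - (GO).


GO = nominal - lower_tol (smallest hole = maximum material condition)
GO = 47.0 - 0.321 = 46.679
NO-GO = nominal + upper_tol (largest hole = least material condition)
NO-GO = 47.0 + 0.048 = 47.048
spread = NO-GO - GO = 47.048 - 46.679 = 0.3690

0.3690


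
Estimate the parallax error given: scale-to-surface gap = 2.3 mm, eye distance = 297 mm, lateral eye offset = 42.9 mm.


error = h * offset / d
= 2.3 * 42.9 / 297
= 0.3322

0.3322


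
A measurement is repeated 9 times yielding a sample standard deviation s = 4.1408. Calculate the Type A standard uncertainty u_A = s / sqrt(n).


u_A = s / sqrt(n)
u_A = 4.1408 / sqrt(9)
u_A = 4.1408 / 3
u_A = 1.3803

1.3803


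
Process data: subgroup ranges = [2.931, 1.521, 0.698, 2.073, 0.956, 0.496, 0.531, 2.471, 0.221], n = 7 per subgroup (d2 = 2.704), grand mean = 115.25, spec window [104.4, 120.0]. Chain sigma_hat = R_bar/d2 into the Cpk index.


R_bar = (2.931 + 1.521 + 0.698 + 2.073 + 0.956 + 0.496 + 0.531 + 2.471 + 0.221) / 9 = 1.322
sigma = R_bar / d2 = 1.322 / 2.704 = 0.48890533
Cp = (USL - LSL)/(6*sigma) = (120.0 - 104.4)/(6*0.48890533) = 5.3180
Cpu = (120.0 - 115.25)/(3*0.48890533) = 3.2385
Cpl = (115.25 - 104.4)/(3*0.48890533) = 7.3975
Cpk = min(Cpu, Cpl) = 3.2385

3.2385


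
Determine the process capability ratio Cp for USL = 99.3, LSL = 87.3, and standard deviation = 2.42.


Cp = (USL - LSL) / (6 * sigma)
= (99.3 - 87.3) / (6 * 2.42)
= 12.0000 / 14.5200
= 0.8264

0.8264


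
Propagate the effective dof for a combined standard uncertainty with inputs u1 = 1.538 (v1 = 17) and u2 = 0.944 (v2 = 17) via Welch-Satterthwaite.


uc = sqrt(u1^2 + u2^2) = sqrt(1.538^2 + 0.944^2) = 1.8045997
v_eff = uc^4 / (u1^4/v1 + u2^4/v2)
= 1.8045997^4 / (1.538^4/17 + 0.944^4/17)
= 10.605314 / 0.37584992
v_eff = 28.2169

28.2169


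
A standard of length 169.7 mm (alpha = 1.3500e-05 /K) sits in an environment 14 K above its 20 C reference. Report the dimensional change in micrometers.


dL = L * alpha * dT
= 169.7 * 1.3500e-05 * 14
= 0.0320733 mm
dL_um = 0.0320733 * 1000 = 32.0733 um

32.0733


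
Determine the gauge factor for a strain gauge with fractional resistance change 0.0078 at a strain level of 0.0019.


GF = (dR/R) / epsilon
= 0.0078 / 0.0019
= 4.1053

4.1053


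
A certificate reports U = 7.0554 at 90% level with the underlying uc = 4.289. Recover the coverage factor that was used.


k = U / uc
k = 7.0554 / 4.289
k = 1.645

1.645


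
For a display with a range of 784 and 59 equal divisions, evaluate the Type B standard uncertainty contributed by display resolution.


resolution = range / divisions
resolution = 784 / 59 = 13.288136
u_res = resolution / (2*sqrt(3))
u_res = 13.288136 / 3.4641016
u_res = 3.8360

3.8360


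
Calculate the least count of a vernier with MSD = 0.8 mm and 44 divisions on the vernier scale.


LC = MSD / n_div
= 0.8 / 44
= 0.0182

0.0182


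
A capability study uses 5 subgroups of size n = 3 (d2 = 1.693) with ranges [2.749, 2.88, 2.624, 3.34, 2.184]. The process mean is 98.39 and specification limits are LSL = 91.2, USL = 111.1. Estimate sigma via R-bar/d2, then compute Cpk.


R_bar = (2.749 + 2.88 + 2.624 + 3.34 + 2.184) / 5 = 2.7554
sigma = R_bar / d2 = 2.7554 / 1.693 = 1.6275251
Cp = (USL - LSL)/(6*sigma) = (111.1 - 91.2)/(6*1.6275251) = 2.0379
Cpu = (111.1 - 98.39)/(3*1.6275251) = 2.6031
Cpl = (98.39 - 91.2)/(3*1.6275251) = 1.4726
Cpk = min(Cpu, Cpl) = 1.4726

1.4726


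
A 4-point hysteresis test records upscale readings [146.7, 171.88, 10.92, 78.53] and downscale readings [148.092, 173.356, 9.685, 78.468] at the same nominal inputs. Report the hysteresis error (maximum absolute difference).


|146.7 - 148.092| = 1.3920
|171.88 - 173.356| = 1.4760
|10.92 - 9.685| = 1.2350
|78.53 - 78.468| = 0.0620
hysteresis = max(diffs) = 1.4760

1.4760


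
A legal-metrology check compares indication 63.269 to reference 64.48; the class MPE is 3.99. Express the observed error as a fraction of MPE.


e = indication - reference = 63.269 - 64.48 = -1.2110
|e| = 1.2110
ratio = |e| / MPE = 1.2110 / 3.99
ratio = 0.3035

0.3035


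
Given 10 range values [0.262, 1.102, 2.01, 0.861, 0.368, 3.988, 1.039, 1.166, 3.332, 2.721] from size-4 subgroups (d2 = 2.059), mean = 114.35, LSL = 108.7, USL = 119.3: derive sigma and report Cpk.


R_bar = (0.262 + 1.102 + 2.01 + 0.861 + 0.368 + 3.988 + 1.039 + 1.166 + 3.332 + 2.721) / 10 = 1.6849
sigma = R_bar / d2 = 1.6849 / 2.059 = 0.81830986
Cp = (USL - LSL)/(6*sigma) = (119.3 - 108.7)/(6*0.81830986) = 2.1589
Cpu = (119.3 - 114.35)/(3*0.81830986) = 2.0164
Cpl = (114.35 - 108.7)/(3*0.81830986) = 2.3015
Cpk = min(Cpu, Cpl) = 2.0164

2.0164


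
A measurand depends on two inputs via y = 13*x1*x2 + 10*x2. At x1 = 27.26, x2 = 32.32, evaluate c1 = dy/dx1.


y = 13*x1*x2 + 10*x2
dy/dx1 = 13*x2
Evaluate at x2 = 32.32: c1 = 13 * 32.32
c1 = 420.1600

420.1600


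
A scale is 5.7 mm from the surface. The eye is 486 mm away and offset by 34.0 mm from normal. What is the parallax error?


error = h * offset / d
= 5.7 * 34.0 / 486
= 0.3988

0.3988


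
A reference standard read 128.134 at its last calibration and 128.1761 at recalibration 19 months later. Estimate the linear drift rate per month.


rate = (v2 - v1) / months
= (128.1761 - 128.134) / 19
= 0.0421 / 19
= 0.0022

0.0022


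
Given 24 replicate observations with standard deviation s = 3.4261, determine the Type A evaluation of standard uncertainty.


u_A = s / sqrt(n)
u_A = 3.4261 / sqrt(24)
u_A = 3.4261 / 4.8989795
u_A = 0.6993

0.6993


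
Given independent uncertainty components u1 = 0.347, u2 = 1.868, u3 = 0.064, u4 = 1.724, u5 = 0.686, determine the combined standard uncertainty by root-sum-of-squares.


uc = sqrt(0.347^2 + 1.868^2 + 0.064^2 + 1.724^2 + 0.686^2)
uc = sqrt(7.056701)
uc = 2.6564

2.6564


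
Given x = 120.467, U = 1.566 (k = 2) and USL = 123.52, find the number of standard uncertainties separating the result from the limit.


u = U / k = 1.566 / 2 = 0.783
margin = |USL - x| = |123.52 - 120.467| = 3.053
z = margin / u = 3.053 / 0.783
z = 3.8991

3.8991


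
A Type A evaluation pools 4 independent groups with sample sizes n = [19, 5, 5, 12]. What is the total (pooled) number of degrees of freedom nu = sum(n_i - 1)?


nu = sum_i (n_i - 1)
nu = ((19 - 1) + (5 - 1) + (5 - 1) + (12 - 1))
nu = 18 + 4 + 4 + 11
nu = 37

37


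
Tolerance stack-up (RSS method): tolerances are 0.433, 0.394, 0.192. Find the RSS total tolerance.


RSS = sqrt(0.433^2 + 0.394^2 + 0.192^2)
= sqrt(0.379589)
= 0.6161

0.6161


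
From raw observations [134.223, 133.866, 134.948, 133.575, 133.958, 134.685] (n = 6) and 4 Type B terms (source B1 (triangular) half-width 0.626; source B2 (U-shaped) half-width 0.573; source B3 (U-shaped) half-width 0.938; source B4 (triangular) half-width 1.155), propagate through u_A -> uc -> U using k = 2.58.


mean = (134.223 + 133.866 + 134.948 + 133.575 + 133.958 + 134.685) / 6 = 134.2091667
s = sqrt(sum((x - mean)^2)/(n-1)) = 0.52067242
u_A = s / sqrt(n) = 0.52067242 / sqrt(6) = 0.21256363
u_B1 = 0.626 / sqrt(6) = 0.25556343
u_B2 = 0.573 / sqrt(2) = 0.40517219
u_B3 = 0.938 / sqrt(2) = 0.66326616
u_B4 = 1.155 / sqrt(6) = 0.47152678
uc = sqrt(0.21256363^2 + 0.25556343^2 + 0.40517219^2 + 0.66326616^2 + 0.47152678^2) = 0.96794626
U = k * uc = 2.58 * 0.96794626
U = 2.4973

2.4973


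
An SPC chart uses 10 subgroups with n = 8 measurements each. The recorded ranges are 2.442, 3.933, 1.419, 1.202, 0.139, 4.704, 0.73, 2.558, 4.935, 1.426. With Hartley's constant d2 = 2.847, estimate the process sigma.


R_bar = (2.442 + 3.933 + 1.419 + 1.202 + 0.139 + 4.704 + 0.73 + 2.558 + 4.935 + 1.426) / 10
R_bar = 23.488 / 10 = 2.3488
sigma_hat = R_bar / d2 = 2.3488 / 2.847 = 0.8250

0.8250


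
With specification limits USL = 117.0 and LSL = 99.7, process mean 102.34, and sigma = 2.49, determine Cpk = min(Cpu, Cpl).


Cpu = (USL - mean) / (3*sigma) = (117.0 - 102.34) / (3*2.49) = 1.9625
Cpl = (mean - LSL) / (3*sigma) = (102.34 - 99.7) / (3*2.49) = 0.3534
Cpk = min(Cpu, Cpl) = 0.3534

0.3534


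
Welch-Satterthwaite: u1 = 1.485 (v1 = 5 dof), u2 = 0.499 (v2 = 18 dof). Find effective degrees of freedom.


uc = sqrt(u1^2 + u2^2) = sqrt(1.485^2 + 0.499^2) = 1.5665969
v_eff = uc^4 / (u1^4/v1 + u2^4/v2)
= 1.5665969^4 / (1.485^4/5 + 0.499^4/18)
= 6.0232245 / 0.97604799
v_eff = 6.1710

6.1710


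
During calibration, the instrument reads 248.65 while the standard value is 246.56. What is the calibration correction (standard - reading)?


Correction = standard - reading
= 246.56 - 248.65
= -2.0900

-2.0900


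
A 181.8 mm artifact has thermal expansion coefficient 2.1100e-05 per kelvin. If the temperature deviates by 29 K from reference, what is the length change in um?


dL = L * alpha * dT
= 181.8 * 2.1100e-05 * 29
= 0.1112434 mm
dL_um = 0.1112434 * 1000 = 111.2434 um

111.2434


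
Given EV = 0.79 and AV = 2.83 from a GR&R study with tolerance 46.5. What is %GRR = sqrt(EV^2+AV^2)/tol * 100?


GRR = sqrt(EV^2 + AV^2) = sqrt(0.79^2 + 2.83^2) = 2.9381967
%GRR = GRR / tol * 100 = 2.9381967 / 46.5 * 100
%GRR = 6.3187

6.3187


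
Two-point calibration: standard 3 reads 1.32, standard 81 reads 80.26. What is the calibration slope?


slope = (y2 - y1) / (x2 - x1)
= (80.26 - 1.32) / (81 - 3)
= 78.9400 / 78
= 1.0121

1.0121


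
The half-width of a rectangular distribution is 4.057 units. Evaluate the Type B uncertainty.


u_B = half_width / sqrt(3)
u_B = 4.057 / 1.7320508
u_B = 2.3423

2.3423


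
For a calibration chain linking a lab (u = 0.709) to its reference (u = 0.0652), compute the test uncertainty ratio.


TUR = u_lab / u_ref
= 0.709 / 0.0652
= 10.8742

10.8742


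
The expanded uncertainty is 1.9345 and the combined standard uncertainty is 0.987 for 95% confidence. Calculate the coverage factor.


k = U / uc
k = 1.9345 / 0.987
k = 1.96

1.96


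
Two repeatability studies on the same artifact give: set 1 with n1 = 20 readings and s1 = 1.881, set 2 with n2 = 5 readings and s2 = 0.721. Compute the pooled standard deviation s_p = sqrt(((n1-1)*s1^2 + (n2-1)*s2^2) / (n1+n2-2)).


s_p = sqrt(((n1-1)*s1^2 + (n2-1)*s2^2) / (n1+n2-2))
numerator = (20-1)*1.881^2 + (5-1)*0.721^2 = 67.225059 + 2.079364 = 69.304423
denominator = 20 + 5 - 2 = 23
s_p^2 = 69.304423 / 23 = 3.0132358
s_p = sqrt(3.0132358) = 1.7359

1.7359


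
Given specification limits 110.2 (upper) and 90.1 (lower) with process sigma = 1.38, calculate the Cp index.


Cp = (USL - LSL) / (6 * sigma)
= (110.2 - 90.1) / (6 * 1.38)
= 20.1000 / 8.2800
= 2.4275

2.4275


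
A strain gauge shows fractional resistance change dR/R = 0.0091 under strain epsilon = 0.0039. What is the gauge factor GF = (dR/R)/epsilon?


GF = (dR/R) / epsilon
= 0.0091 / 0.0039
= 2.3333

2.3333


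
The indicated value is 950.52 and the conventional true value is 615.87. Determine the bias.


Systematic error = measured - true
= 950.52 - 615.87
= 334.6500

334.6500


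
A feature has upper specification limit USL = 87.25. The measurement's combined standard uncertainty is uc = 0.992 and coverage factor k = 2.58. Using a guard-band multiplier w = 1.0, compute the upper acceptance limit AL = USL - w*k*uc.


U = k * uc = 2.58 * 0.992 = 2.55936
guard band g = w * U = 1.0 * 2.55936 = 2.55936
AL = USL - g = 87.25 - 2.55936
AL = 84.6906

84.6906


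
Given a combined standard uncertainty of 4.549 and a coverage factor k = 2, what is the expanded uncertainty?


U = k * uc
U = 2 * 4.549
U = 9.0980

9.0980


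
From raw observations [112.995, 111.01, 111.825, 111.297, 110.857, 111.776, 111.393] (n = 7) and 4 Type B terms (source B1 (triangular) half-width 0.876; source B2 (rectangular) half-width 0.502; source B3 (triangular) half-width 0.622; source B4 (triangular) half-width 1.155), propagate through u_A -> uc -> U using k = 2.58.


mean = (112.995 + 111.01 + 111.825 + 111.297 + 110.857 + 111.776 + 111.393) / 7 = 111.5932857
s = sqrt(sum((x - mean)^2)/(n-1)) = 0.71438988
u_A = s / sqrt(n) = 0.71438988 / sqrt(7) = 0.27001399
u_B1 = 0.876 / sqrt(6) = 0.3576255
u_B2 = 0.502 / sqrt(3) = 0.28982984
u_B3 = 0.622 / sqrt(6) = 0.25393044
u_B4 = 1.155 / sqrt(6) = 0.47152678
uc = sqrt(0.27001399^2 + 0.3576255^2 + 0.28982984^2 + 0.25393044^2 + 0.47152678^2) = 0.75605758
U = k * uc = 2.58 * 0.75605758
U = 1.9506

1.9506


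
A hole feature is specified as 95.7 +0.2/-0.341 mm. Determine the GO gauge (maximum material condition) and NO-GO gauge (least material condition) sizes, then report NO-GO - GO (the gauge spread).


GO = nominal - lower_tol (smallest hole = maximum material condition)
GO = 95.7 - 0.341 = 95.359
NO-GO = nominal + upper_tol (largest hole = least material condition)
NO-GO = 95.7 + 0.2 = 95.9
spread = NO-GO - GO = 95.9 - 95.359 = 0.5410

0.5410


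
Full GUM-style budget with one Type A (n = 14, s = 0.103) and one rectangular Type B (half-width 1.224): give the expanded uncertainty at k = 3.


u_A = s / sqrt(n) = 0.103 / sqrt(14) = 0.027527908
u_B = half_width / sqrt(3) = 1.224 / sqrt(3) = 0.70667673
uc = sqrt(u_A^2 + u_B^2) = sqrt(0.027527908^2 + 0.70667673^2) = 0.70721269
U = k * uc = 3 * 0.70721269
U = 2.1216

2.1216


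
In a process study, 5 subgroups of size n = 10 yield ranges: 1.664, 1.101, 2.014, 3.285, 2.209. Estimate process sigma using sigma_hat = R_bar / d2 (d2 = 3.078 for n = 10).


R_bar = (1.664 + 1.101 + 2.014 + 3.285 + 2.209) / 5
R_bar = 10.273 / 5 = 2.0546
sigma_hat = R_bar / d2 = 2.0546 / 3.078 = 0.6675

0.6675


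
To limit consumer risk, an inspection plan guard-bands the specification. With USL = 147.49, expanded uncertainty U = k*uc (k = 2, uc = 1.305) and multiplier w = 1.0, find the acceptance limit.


U = k * uc = 2 * 1.305 = 2.61
guard band g = w * U = 1.0 * 2.61 = 2.61
AL = USL - g = 147.49 - 2.61
AL = 144.8800

144.8800


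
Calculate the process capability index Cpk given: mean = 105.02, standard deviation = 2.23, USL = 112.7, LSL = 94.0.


Cpu = (USL - mean) / (3*sigma) = (112.7 - 105.02) / (3*2.23) = 1.1480
Cpl = (mean - LSL) / (3*sigma) = (105.02 - 94.0) / (3*2.23) = 1.6472
Cpk = min(Cpu, Cpl) = 1.1480

1.1480


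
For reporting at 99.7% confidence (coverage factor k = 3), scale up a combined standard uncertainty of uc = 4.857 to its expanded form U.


U = k * uc
U = 3 * 4.857
U = 14.5710

14.5710


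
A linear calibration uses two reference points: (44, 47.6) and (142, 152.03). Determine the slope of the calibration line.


slope = (y2 - y1) / (x2 - x1)
= (152.03 - 47.6) / (142 - 44)
= 104.4300 / 98
= 1.0656

1.0656


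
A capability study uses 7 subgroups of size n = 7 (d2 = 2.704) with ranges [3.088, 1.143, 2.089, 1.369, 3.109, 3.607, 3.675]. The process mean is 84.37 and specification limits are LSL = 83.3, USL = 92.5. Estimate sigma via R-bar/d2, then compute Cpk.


R_bar = (3.088 + 1.143 + 2.089 + 1.369 + 3.109 + 3.607 + 3.675) / 7 = 2.5828571
sigma = R_bar / d2 = 2.5828571 / 2.704 = 0.95519863
Cp = (USL - LSL)/(6*sigma) = (92.5 - 83.3)/(6*0.95519863) = 1.6053
Cpu = (92.5 - 84.37)/(3*0.95519863) = 2.8371
Cpl = (84.37 - 83.3)/(3*0.95519863) = 0.3734
Cpk = min(Cpu, Cpl) = 0.3734

0.3734


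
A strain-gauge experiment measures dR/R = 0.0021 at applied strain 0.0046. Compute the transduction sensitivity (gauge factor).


GF = (dR/R) / epsilon
= 0.0021 / 0.0046
= 0.4565

0.4565


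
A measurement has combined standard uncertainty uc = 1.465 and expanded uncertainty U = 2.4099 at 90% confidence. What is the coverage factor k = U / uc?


k = U / uc
k = 2.4099 / 1.465
k = 1.645

1.645


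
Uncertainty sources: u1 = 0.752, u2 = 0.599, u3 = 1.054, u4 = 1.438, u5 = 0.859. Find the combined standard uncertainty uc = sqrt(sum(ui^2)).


uc = sqrt(0.752^2 + 0.599^2 + 1.054^2 + 1.438^2 + 0.859^2)
uc = sqrt(4.840946)
uc = 2.2002

2.2002


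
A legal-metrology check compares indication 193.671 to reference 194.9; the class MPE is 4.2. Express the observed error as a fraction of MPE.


e = indication - reference = 193.671 - 194.9 = -1.2290
|e| = 1.2290
ratio = |e| / MPE = 1.2290 / 4.2
ratio = 0.2926

0.2926


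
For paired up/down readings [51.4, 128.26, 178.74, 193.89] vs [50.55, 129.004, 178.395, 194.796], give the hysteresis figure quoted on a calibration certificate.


|51.4 - 50.55| = 0.8500
|128.26 - 129.004| = 0.7440
|178.74 - 178.395| = 0.3450
|193.89 - 194.796| = 0.9060
hysteresis = max(diffs) = 0.9060

0.9060


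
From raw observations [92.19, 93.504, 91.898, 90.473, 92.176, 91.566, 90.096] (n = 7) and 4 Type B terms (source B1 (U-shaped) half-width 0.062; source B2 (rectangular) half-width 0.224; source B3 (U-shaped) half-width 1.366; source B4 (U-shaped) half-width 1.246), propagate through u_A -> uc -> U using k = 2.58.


mean = (92.19 + 93.504 + 91.898 + 90.473 + 92.176 + 91.566 + 90.096) / 7 = 91.70042857
s = sqrt(sum((x - mean)^2)/(n-1)) = 1.1443044
u_A = s / sqrt(n) = 1.1443044 / sqrt(7) = 0.43250641
u_B1 = 0.062 / sqrt(2) = 0.04384062
u_B2 = 0.224 / sqrt(3) = 0.12932646
u_B3 = 1.366 / sqrt(2) = 0.96590786
u_B4 = 1.246 / sqrt(2) = 0.88105505
uc = sqrt(0.43250641^2 + 0.04384062^2 + 0.12932646^2 + 0.96590786^2 + 0.88105505^2) = 1.3838154
U = k * uc = 2.58 * 1.3838154
U = 3.5702

3.5702


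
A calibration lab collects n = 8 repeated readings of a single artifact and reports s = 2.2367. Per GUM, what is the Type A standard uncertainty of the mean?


u_A = s / sqrt(n)
u_A = 2.2367 / sqrt(8)
u_A = 2.2367 / 2.8284271
u_A = 0.7908

0.7908


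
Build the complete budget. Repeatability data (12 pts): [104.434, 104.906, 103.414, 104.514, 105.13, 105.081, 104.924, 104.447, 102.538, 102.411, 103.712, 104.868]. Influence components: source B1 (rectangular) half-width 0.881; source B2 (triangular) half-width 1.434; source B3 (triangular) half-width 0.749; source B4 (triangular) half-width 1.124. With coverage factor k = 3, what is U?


mean = (104.434 + 104.906 + 103.414 + 104.514 + 105.13 + 105.081 + 104.924 + 104.447 + 102.538 + 102.411 + 103.712 + 104.868) / 12 = 104.19825
s = sqrt(sum((x - mean)^2)/(n-1)) = 0.96025216
u_A = s / sqrt(n) = 0.96025216 / sqrt(12) = 0.27720092
u_B1 = 0.881 / sqrt(3) = 0.50864559
u_B2 = 1.434 / sqrt(6) = 0.58542805
u_B3 = 0.749 / sqrt(6) = 0.30577797
u_B4 = 1.124 / sqrt(6) = 0.45887108
uc = sqrt(0.27720092^2 + 0.50864559^2 + 0.58542805^2 + 0.30577797^2 + 0.45887108^2) = 0.99113547
U = k * uc = 3 * 0.99113547
U = 2.9734

2.9734


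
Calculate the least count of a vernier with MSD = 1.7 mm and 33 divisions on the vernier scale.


LC = MSD / n_div
= 1.7 / 33
= 0.0515

0.0515


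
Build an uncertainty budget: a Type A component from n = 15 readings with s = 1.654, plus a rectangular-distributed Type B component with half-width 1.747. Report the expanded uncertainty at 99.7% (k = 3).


u_A = s / sqrt(n) = 1.654 / sqrt(15) = 0.42706096
u_B = half_width / sqrt(3) = 1.747 / sqrt(3) = 1.0086309
uc = sqrt(u_A^2 + u_B^2) = sqrt(0.42706096^2 + 1.0086309^2) = 1.0953161
U = k * uc = 3 * 1.0953161
U = 3.2859

3.2859


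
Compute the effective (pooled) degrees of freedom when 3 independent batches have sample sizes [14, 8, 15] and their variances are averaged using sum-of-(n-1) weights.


nu = sum_i (n_i - 1)
nu = ((14 - 1) + (8 - 1) + (15 - 1))
nu = 13 + 7 + 14
nu = 34

34


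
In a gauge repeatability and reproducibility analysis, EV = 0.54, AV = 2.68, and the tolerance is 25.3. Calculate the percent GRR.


GRR = sqrt(EV^2 + AV^2) = sqrt(0.54^2 + 2.68^2) = 2.7338617
%GRR = GRR / tol * 100 = 2.7338617 / 25.3 * 100
%GRR = 10.8058

10.8058


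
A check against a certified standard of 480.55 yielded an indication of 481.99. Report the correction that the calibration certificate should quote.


Correction = standard - reading
= 480.55 - 481.99
= -1.4400

-1.4400


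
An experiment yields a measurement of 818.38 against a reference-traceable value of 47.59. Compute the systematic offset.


Systematic error = measured - true
= 818.38 - 47.59
= 770.7900

770.7900


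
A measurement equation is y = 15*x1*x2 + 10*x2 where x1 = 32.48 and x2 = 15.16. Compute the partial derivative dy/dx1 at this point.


y = 15*x1*x2 + 10*x2
dy/dx1 = 15*x2
Evaluate at x2 = 15.16: c1 = 15 * 15.16
c1 = 227.4000

227.4000


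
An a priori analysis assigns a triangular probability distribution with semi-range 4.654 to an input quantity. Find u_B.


u_B = half_width / sqrt(6)
u_B = 4.654 / 2.4494897
u_B = 1.9000

1.9000


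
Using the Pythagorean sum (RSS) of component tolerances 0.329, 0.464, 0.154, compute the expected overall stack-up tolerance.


RSS = sqrt(0.329^2 + 0.464^2 + 0.154^2)
= sqrt(0.347253)
= 0.5893

0.5893


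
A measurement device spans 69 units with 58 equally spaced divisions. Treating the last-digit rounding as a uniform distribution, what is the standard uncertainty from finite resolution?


resolution = range / divisions
resolution = 69 / 58 = 1.1896552
u_res = resolution / (2*sqrt(3))
u_res = 1.1896552 / 3.4641016
u_res = 0.3434

0.3434


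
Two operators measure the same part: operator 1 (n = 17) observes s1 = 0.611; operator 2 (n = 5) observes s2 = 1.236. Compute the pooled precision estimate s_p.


s_p = sqrt(((n1-1)*s1^2 + (n2-1)*s2^2) / (n1+n2-2))
numerator = (17-1)*0.611^2 + (5-1)*1.236^2 = 5.973136 + 6.110784 = 12.08392
denominator = 17 + 5 - 2 = 20
s_p^2 = 12.08392 / 20 = 0.604196
s_p = sqrt(0.604196) = 0.7773

0.7773


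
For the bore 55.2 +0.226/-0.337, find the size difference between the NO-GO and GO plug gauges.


GO = nominal - lower_tol (smallest hole = maximum material condition)
GO = 55.2 - 0.337 = 54.863
NO-GO = nominal + upper_tol (largest hole = least material condition)
NO-GO = 55.2 + 0.226 = 55.426
spread = NO-GO - GO = 55.426 - 54.863 = 0.5630

0.5630


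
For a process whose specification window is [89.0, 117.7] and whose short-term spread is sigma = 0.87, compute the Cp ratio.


Cp = (USL - LSL) / (6 * sigma)
= (117.7 - 89.0) / (6 * 0.87)
= 28.7000 / 5.2200
= 5.4981

5.4981


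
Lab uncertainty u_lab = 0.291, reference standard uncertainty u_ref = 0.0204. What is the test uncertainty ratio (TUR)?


TUR = u_lab / u_ref
= 0.291 / 0.0204
= 14.2647

14.2647


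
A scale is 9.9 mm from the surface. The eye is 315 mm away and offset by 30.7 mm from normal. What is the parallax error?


error = h * offset / d
= 9.9 * 30.7 / 315
= 0.9649

0.9649


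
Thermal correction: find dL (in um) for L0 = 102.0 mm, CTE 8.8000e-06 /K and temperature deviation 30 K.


dL = L * alpha * dT
= 102.0 * 8.8000e-06 * 30
= 0.0269280 mm
dL_um = 0.0269280 * 1000 = 26.9280 um

26.9280


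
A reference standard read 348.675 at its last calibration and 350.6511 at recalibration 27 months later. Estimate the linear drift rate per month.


rate = (v2 - v1) / months
= (350.6511 - 348.675) / 27
= 1.9761 / 27
= 0.0732

0.0732


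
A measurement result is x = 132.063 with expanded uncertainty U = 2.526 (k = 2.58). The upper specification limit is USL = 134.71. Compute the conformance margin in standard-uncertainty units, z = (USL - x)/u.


u = U / k = 2.526 / 2.58 = 0.97906977
margin = |USL - x| = |134.71 - 132.063| = 2.647
z = margin / u = 2.647 / 0.97906977
z = 2.7036

2.7036


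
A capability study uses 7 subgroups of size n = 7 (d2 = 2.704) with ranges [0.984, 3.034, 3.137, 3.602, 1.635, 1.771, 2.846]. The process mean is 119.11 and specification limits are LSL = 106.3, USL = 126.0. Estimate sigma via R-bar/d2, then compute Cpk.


R_bar = (0.984 + 3.034 + 3.137 + 3.602 + 1.635 + 1.771 + 2.846) / 7 = 2.4298571
sigma = R_bar / d2 = 2.4298571 / 2.704 = 0.89861579
Cp = (USL - LSL)/(6*sigma) = (126.0 - 106.3)/(6*0.89861579) = 3.6538
Cpu = (126.0 - 119.11)/(3*0.89861579) = 2.5558
Cpl = (119.11 - 106.3)/(3*0.89861579) = 4.7518
Cpk = min(Cpu, Cpl) = 2.5558

2.5558


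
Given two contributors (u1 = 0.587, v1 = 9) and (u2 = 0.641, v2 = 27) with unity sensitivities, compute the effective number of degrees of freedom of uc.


uc = sqrt(u1^2 + u2^2) = sqrt(0.587^2 + 0.641^2) = 0.86916627
v_eff = uc^4 / (u1^4/v1 + u2^4/v2)
= 0.86916627^4 / (0.587^4/9 + 0.641^4/27)
= 0.57070471 / 0.019444688
v_eff = 29.3502

29.3502


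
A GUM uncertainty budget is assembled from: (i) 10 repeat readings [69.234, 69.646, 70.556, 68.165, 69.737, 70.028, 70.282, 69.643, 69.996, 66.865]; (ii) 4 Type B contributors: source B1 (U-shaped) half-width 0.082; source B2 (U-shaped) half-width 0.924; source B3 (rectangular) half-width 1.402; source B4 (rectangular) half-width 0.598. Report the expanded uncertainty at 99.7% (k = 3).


mean = (69.234 + 69.646 + 70.556 + 68.165 + 69.737 + 70.028 + 70.282 + 69.643 + 69.996 + 66.865) / 10 = 69.4152
s = sqrt(sum((x - mean)^2)/(n-1)) = 1.1092385
u_A = s / sqrt(n) = 1.1092385 / sqrt(10) = 0.35077201
u_B1 = 0.082 / sqrt(2) = 0.057982756
u_B2 = 0.924 / sqrt(2) = 0.65336667
u_B3 = 1.402 / sqrt(3) = 0.80944508
u_B4 = 0.598 / sqrt(3) = 0.34525546
uc = sqrt(0.35077201^2 + 0.057982756^2 + 0.65336667^2 + 0.80944508^2 + 0.34525546^2) = 1.1522559
U = k * uc = 3 * 1.1522559
U = 3.4568

3.4568


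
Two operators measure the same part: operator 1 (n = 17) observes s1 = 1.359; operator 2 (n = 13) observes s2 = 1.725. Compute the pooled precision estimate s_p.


s_p = sqrt(((n1-1)*s1^2 + (n2-1)*s2^2) / (n1+n2-2))
numerator = (17-1)*1.359^2 + (13-1)*1.725^2 = 29.550096 + 35.7075 = 65.257596
denominator = 17 + 13 - 2 = 28
s_p^2 = 65.257596 / 28 = 2.3306284
s_p = sqrt(2.3306284) = 1.5266

1.5266


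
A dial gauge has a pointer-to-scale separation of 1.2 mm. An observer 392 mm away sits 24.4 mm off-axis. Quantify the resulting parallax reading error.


error = h * offset / d
= 1.2 * 24.4 / 392
= 0.0747

0.0747


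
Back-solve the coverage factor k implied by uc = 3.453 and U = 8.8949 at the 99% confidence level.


k = U / uc
k = 8.8949 / 3.453
k = 2.576

2.576


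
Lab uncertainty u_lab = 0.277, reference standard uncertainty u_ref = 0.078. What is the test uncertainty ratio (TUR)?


TUR = u_lab / u_ref
= 0.277 / 0.078
= 3.5513

3.5513


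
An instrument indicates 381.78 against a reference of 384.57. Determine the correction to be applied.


Correction = standard - reading
= 384.57 - 381.78
= 2.7900

2.7900


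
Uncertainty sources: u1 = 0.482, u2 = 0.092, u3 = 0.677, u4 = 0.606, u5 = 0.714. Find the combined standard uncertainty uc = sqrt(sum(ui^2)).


uc = sqrt(0.482^2 + 0.092^2 + 0.677^2 + 0.606^2 + 0.714^2)
uc = sqrt(1.576149)
uc = 1.2554

1.2554


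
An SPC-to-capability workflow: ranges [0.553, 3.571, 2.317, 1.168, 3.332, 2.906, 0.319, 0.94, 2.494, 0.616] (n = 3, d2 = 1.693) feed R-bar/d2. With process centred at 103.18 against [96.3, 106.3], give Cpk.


R_bar = (0.553 + 3.571 + 2.317 + 1.168 + 3.332 + 2.906 + 0.319 + 0.94 + 2.494 + 0.616) / 10 = 1.8216
sigma = R_bar / d2 = 1.8216 / 1.693 = 1.0759598
Cp = (USL - LSL)/(6*sigma) = (106.3 - 96.3)/(6*1.0759598) = 1.5490
Cpu = (106.3 - 103.18)/(3*1.0759598) = 0.9666
Cpl = (103.18 - 96.3)/(3*1.0759598) = 2.1314
Cpk = min(Cpu, Cpl) = 0.9666

0.9666


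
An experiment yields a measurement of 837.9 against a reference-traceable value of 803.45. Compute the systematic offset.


Systematic error = measured - true
= 837.9 - 803.45
= 34.4500

34.4500


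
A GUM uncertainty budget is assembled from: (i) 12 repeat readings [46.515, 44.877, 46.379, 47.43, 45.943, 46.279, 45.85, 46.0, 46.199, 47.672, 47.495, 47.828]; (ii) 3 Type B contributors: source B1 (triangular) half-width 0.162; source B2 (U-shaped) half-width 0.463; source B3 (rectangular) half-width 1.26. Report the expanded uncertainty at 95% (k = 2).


mean = (46.515 + 44.877 + 46.379 + 47.43 + 45.943 + 46.279 + 45.85 + 46.0 + 46.199 + 47.672 + 47.495 + 47.828) / 12 = 46.53891667
s = sqrt(sum((x - mean)^2)/(n-1)) = 0.89163307
u_A = s / sqrt(n) = 0.89163307 / sqrt(12) = 0.2573923
u_B1 = 0.162 / sqrt(6) = 0.066136223
u_B2 = 0.463 / sqrt(2) = 0.32739044
u_B3 = 1.26 / sqrt(3) = 0.72746134
uc = sqrt(0.2573923^2 + 0.066136223^2 + 0.32739044^2 + 0.72746134^2) = 0.84083845
U = k * uc = 2 * 0.84083845
U = 1.6817

1.6817


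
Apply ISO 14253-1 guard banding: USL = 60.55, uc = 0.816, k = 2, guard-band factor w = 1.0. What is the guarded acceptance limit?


U = k * uc = 2 * 0.816 = 1.632
guard band g = w * U = 1.0 * 1.632 = 1.632
AL = USL - g = 60.55 - 1.632
AL = 58.9180

58.9180


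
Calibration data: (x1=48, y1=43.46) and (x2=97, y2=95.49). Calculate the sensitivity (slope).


slope = (y2 - y1) / (x2 - x1)
= (95.49 - 43.46) / (97 - 48)
= 52.0300 / 49
= 1.0618

1.0618


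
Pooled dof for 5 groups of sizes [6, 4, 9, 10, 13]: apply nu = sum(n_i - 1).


nu = sum_i (n_i - 1)
nu = ((6 - 1) + (4 - 1) + (9 - 1) + (10 - 1) + (13 - 1))
nu = 5 + 3 + 8 + 9 + 12
nu = 37

37


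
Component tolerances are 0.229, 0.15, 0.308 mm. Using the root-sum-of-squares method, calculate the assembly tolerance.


RSS = sqrt(0.229^2 + 0.15^2 + 0.308^2)
= sqrt(0.169805)
= 0.4121

0.4121


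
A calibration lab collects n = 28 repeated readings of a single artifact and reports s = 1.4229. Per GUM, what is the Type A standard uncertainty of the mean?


u_A = s / sqrt(n)
u_A = 1.4229 / sqrt(28)
u_A = 1.4229 / 5.2915026
u_A = 0.2689

0.2689


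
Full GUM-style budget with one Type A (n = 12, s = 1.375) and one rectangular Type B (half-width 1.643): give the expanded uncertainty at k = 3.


u_A = s / sqrt(n) = 1.375 / sqrt(12) = 0.39692831
u_B = half_width / sqrt(3) = 1.643 / sqrt(3) = 0.94858649
uc = sqrt(u_A^2 + u_B^2) = sqrt(0.39692831^2 + 0.94858649^2) = 1.0282842
U = k * uc = 3 * 1.0282842
U = 3.0849

3.0849


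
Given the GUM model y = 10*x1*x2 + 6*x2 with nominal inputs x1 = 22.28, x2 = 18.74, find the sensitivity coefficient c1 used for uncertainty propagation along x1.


y = 10*x1*x2 + 6*x2
dy/dx1 = 10*x2
Evaluate at x2 = 18.74: c1 = 10 * 18.74
c1 = 187.4000

187.4000


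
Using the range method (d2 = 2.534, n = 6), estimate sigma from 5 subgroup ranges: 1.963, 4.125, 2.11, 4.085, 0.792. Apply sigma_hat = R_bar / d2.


R_bar = (1.963 + 4.125 + 2.11 + 4.085 + 0.792) / 5
R_bar = 13.075 / 5 = 2.615
sigma_hat = R_bar / d2 = 2.615 / 2.534 = 1.0320

1.0320


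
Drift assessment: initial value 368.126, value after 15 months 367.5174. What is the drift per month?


rate = (v2 - v1) / months
= (367.5174 - 368.126) / 15
= -0.6086 / 15
= -0.0406

-0.0406


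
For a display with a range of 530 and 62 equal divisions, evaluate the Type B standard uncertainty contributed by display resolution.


resolution = range / divisions
resolution = 530 / 62 = 8.5483871
u_res = resolution / (2*sqrt(3))
u_res = 8.5483871 / 3.4641016
u_res = 2.4677

2.4677
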